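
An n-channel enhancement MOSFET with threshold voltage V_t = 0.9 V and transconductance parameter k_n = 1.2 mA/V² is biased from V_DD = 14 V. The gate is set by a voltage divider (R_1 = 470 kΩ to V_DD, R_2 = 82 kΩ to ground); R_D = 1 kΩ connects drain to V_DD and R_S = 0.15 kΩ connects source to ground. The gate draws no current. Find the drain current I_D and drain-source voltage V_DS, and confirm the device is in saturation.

I_D ≈ 0.69 mA, V_DS ≈ 13 V

V_G = V_DD·R_2/(R_1+R_2) = 14×82/552 = 2.08 V.
Assume saturation: I_D = (k_n/2)(V_GS − V_t)² with V_GS = V_G − I_D·R_S = 2.08 − 0.15·I_D.
Substituting gives 0.0135·I_D² − 1.21·I_D + 0.835 = 0, with roots I_D = 0.694 or 89.1 mA.
The root I_D = 89.1 mA gives V_GS = -11.3 V ≤ V_t, so take I_D = 0.694 mA.
Then V_GS = 1.98 V and V_DS = V_DD − I_D(R_D+R_S) = 14 − 0.694×1.15 = 13.2 V.
Saturation requires V_DS ≥ V_GS − V_t = 1.08 V; 13.2 ≥ 1.08 ✓.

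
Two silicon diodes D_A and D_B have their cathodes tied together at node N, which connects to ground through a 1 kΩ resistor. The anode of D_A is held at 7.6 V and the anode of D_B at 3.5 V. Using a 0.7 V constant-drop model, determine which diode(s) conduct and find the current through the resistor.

Only D_A conducts; I_R ≈ 6.9 mA

Assume both conduct. Then node N would need to be at both 7.6−0.7 = 6.9 V and 3.5−0.7 = 2.8 V, which is impossible.
Assume only D_A conducts: V_N = 7.6 − 0.7 = 6.9 V, so I_R = 6.9/1 = 6.9 mA.
Check D_B: its anode-to-cathode voltage is 3.5 − 6.9 = -3.4 V < 0.7 V, so it is off. The assumption is consistent.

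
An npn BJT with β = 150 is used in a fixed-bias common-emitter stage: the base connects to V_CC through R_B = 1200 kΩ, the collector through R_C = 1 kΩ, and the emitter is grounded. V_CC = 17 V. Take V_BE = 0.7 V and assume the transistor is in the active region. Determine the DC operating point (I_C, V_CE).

Base loop: V_CC = I_B·R_B + V_BE, so I_B = (17 − 0.7)/1200 kΩ = 0.0136 mA.
In the active region I_C = β·I_B = 150 × 0.0136 = 2.04 mA.
Collector loop: V_CE = V_CC − I_C·R_C = 17 − 2.04×1 = 15 V.
Since V_CE = 15 V > V_CE(sat) ≈ 0.2 V, the transistor is in the active region as assumed.

I_C ≈ 2 mA, V_CE ≈ 15 V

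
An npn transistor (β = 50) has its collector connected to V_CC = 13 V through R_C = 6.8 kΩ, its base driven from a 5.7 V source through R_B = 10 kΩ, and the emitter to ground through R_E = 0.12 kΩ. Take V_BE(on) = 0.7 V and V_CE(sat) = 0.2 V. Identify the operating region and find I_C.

saturation; I_C ≈ 1.8 mA

Assume active: I_B = (5.7 − 0.7)/(10 + 51×0.12) = 0.31 mA, I_C = β·I_B = 15.5 mA.
Then V_CE = 13 − 15.5×6.8 − 15.8×0.12 = -94.4 V < 0.2 V — the active assumption fails.
Re-solve with V_CE = 0.2 V. KCL at the emitter: V_E/R_E = (V_BB−0.7−V_E)/R_B + (V_CC−0.2−V_E)/R_C, giving V_E = 0.278 V.
I_C = (V_CC − 0.2 − V_E)/R_C = (12.8 − 0.278)/6.8 = 1.84 mA.
Check: I_B = (5 − 0.278)/10 = 0.472 mA, and β·I_B = 23.6 mA > I_C, confirming saturation.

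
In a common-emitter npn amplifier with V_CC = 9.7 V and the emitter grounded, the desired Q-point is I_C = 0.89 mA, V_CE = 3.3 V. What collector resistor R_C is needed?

R_C ≈ 7.2 kΩ

Collector loop: V_CC = I_C·R_C + V_CE.
R_C = (V_CC − V_CE)/I_C = (9.7 − 3.3)/0.89 = 7.19 kΩ.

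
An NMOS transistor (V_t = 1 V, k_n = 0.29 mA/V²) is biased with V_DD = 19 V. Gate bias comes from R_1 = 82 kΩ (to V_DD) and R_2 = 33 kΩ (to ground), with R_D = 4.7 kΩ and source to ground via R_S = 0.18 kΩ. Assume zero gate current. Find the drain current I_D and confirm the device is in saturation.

I_D ≈ 2.4 mA

V_G = V_DD·R_2/(R_1+R_2) = 19×33/115 = 5.45 V.
Assume saturation: I_D = (k_n/2)(V_GS − V_t)² with V_GS = V_G − I_D·R_S = 5.45 − 0.18·I_D.
Substituting gives 0.0047·I_D² − 1.23·I_D + 2.87 = 0, with roots I_D = 2.35 or 260 mA.
The root I_D = 260 mA gives V_GS = -41.3 V ≤ V_t, so take I_D = 2.35 mA.
Then V_GS = 5.03 V and V_DS = V_DD − I_D(R_D+R_S) = 19 − 2.35×4.88 = 7.52 V.
Saturation requires V_DS ≥ V_GS − V_t = 4.03 V; 7.52 ≥ 4.03 ✓.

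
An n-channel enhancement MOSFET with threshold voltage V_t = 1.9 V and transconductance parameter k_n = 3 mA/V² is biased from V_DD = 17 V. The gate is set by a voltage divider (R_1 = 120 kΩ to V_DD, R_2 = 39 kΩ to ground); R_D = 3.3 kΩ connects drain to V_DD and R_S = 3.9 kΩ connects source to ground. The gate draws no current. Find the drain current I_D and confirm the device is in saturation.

I_D ≈ 0.44 mA

V_G = V_DD·R_2/(R_1+R_2) = 17×39/159 = 4.17 V.
Assume saturation: I_D = (k_n/2)(V_GS − V_t)² with V_GS = V_G − I_D·R_S = 4.17 − 3.9·I_D.
Substituting gives 22.8·I_D² − 27.6·I_D + 7.73 = 0, with roots I_D = 0.443 or 0.765 mA.
The root I_D = 0.765 mA gives V_GS = 1.19 V ≤ V_t, so take I_D = 0.443 mA.
Then V_GS = 2.44 V and V_DS = V_DD − I_D(R_D+R_S) = 17 − 0.443×7.2 = 13.8 V.
Saturation requires V_DS ≥ V_GS − V_t = 0.543 V; 13.8 ≥ 0.543 ✓.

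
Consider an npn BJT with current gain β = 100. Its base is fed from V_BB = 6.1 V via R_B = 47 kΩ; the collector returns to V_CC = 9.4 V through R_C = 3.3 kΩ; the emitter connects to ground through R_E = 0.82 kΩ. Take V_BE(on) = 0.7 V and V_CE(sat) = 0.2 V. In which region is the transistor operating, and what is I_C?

Assume active: I_B = (6.1 − 0.7)/(47 + 101×0.82) = 0.0416 mA, I_C = β·I_B = 4.16 mA.
Then V_CE = 9.4 − 4.16×3.3 − 4.2×0.82 = -7.77 V < 0.2 V — the active assumption fails.
Re-solve with V_CE = 0.2 V. KCL at the emitter: V_E/R_E = (V_BB−0.7−V_E)/R_B + (V_CC−0.2−V_E)/R_C, giving V_E = 1.88 V.
I_C = (V_CC − 0.2 − V_E)/R_C = (9.2 − 1.88)/3.3 = 2.22 mA.
Check: I_B = (5.4 − 1.88)/47 = 0.0749 mA, and β·I_B = 7.49 mA > I_C, confirming saturation.

saturation; I_C ≈ 2.2 mA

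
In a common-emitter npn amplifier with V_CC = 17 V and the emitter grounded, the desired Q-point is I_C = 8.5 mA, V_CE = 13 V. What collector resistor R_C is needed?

Collector loop: V_CC = I_C·R_C + V_CE.
R_C = (V_CC − V_CE)/I_C = (17 − 13)/8.5 = 0.471 kΩ.

R_C ≈ 0.47 kΩ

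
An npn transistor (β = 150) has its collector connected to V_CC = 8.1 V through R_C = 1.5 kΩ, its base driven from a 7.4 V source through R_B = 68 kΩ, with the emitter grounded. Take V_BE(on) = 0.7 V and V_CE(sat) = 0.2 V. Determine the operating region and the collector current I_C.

saturation; I_C ≈ 5.3 mA

Assume active: I_B = (7.4 − 0.7)/68 = 0.0985 mA, giving I_C = β·I_B = 14.8 mA.
But then V_CE = 8.1 − 14.8×1.5 = -14.1 V < V_CE(sat) = 0.2 V — impossible in the active region.
So the transistor is saturated. With V_CE = 0.2 V, I_C = (V_CC − 0.2)/R_C = 7.9/1.5 = 5.27 mA.
Check: β·I_B = 14.8 mA > I_C = 5.27 mA, confirming saturation.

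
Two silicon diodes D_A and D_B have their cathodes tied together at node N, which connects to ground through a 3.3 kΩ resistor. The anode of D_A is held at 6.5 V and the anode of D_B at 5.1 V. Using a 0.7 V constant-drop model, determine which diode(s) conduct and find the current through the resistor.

Only D_A conducts; I_R ≈ 1.8 mA

Assume both conduct. Then node N would need to be at both 6.5−0.7 = 5.8 V and 5.1−0.7 = 4.4 V, which is impossible.
Assume only D_A conducts: V_N = 6.5 − 0.7 = 5.8 V, so I_R = 5.8/3.3 = 1.76 mA.
Check D_B: its anode-to-cathode voltage is 5.1 − 5.8 = -0.7 V < 0.7 V, so it is off. The assumption is consistent.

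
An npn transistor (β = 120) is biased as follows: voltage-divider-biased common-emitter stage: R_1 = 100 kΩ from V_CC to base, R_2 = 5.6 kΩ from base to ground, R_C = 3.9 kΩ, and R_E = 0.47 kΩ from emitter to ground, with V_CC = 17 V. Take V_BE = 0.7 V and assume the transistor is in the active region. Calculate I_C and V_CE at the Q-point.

Thevenize the base divider: V_Th = V_CC·R_2/(R_1+R_2) = 17×5.6/106 = 0.902 V, R_Th = R_1‖R_2 = 5.3 kΩ.
Base-emitter loop: V_Th = I_B·R_Th + V_BE + (β+1)I_B·R_E, so I_B = (0.902 − 0.7) / (5.3 + 121×0.47) = 0.00324 mA.
I_C = β·I_B = 120×0.00324 = 0.389 mA, and I_E = (β+1)I_B = 0.392 mA.
V_CE = V_CC − I_C·R_C − I_E·R_E = 17 − 0.389×3.9 − 0.392×0.47 = 15.3 V.
V_CE = 15.3 V > 0.2 V confirms active-region operation.

I_C ≈ 0.39 mA, V_CE ≈ 15 V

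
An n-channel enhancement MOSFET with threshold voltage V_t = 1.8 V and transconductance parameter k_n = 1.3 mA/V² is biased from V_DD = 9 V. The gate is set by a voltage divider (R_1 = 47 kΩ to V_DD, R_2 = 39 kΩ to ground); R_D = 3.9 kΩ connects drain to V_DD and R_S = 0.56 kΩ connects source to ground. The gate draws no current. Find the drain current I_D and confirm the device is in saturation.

I_D ≈ 1.4 mA

V_G = V_DD·R_2/(R_1+R_2) = 9×39/86 = 4.08 V.
Assume saturation: I_D = (k_n/2)(V_GS − V_t)² with V_GS = V_G − I_D·R_S = 4.08 − 0.56·I_D.
Substituting gives 0.204·I_D² − 2.66·I_D + 3.38 = 0, with roots I_D = 1.43 or 11.6 mA.
The root I_D = 11.6 mA gives V_GS = -2.43 V ≤ V_t, so take I_D = 1.43 mA.
Then V_GS = 3.28 V and V_DS = V_DD − I_D(R_D+R_S) = 9 − 1.43×4.46 = 2.63 V.
Saturation requires V_DS ≥ V_GS − V_t = 1.48 V; 2.63 ≥ 1.48 ✓.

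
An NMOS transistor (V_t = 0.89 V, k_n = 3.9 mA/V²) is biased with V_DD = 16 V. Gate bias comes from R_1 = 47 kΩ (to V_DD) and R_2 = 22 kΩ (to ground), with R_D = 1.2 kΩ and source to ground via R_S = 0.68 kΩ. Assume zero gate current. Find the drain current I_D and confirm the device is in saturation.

I_D ≈ 4.1 mA

V_G = V_DD·R_2/(R_1+R_2) = 16×22/69 = 5.1 V.
Assume saturation: I_D = (k_n/2)(V_GS − V_t)² with V_GS = V_G − I_D·R_S = 5.1 − 0.68·I_D.
Substituting gives 0.902·I_D² − 12.2·I_D + 34.6 = 0, with roots I_D = 4.07 or 9.43 mA.
The root I_D = 9.43 mA gives V_GS = -1.31 V ≤ V_t, so take I_D = 4.07 mA.
Then V_GS = 2.33 V and V_DS = V_DD − I_D(R_D+R_S) = 16 − 4.07×1.88 = 8.35 V.
Saturation requires V_DS ≥ V_GS − V_t = 1.44 V; 8.35 ≥ 1.44 ✓.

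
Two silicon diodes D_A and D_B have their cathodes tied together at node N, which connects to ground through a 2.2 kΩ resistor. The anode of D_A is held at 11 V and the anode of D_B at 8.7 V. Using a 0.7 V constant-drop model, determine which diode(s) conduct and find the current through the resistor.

Assume both conduct. Then node N would need to be at both 11−0.7 = 10.3 V and 8.7−0.7 = 8 V, which is impossible.
Assume only D_A conducts: V_N = 11 − 0.7 = 10.3 V, so I_R = 10.3/2.2 = 4.68 mA.
Check D_B: its anode-to-cathode voltage is 8.7 − 10.3 = -1.6 V < 0.7 V, so it is off. The assumption is consistent.

Only D_A conducts; I_R ≈ 4.7 mA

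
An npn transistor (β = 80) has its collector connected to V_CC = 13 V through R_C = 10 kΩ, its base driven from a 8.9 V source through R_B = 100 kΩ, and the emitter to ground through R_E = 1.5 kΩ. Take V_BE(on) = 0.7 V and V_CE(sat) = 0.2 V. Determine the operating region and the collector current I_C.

Assume active: I_B = (8.9 − 0.7)/(100 + 81×1.5) = 0.037 mA, I_C = β·I_B = 2.96 mA.
Then V_CE = 13 − 2.96×10 − 3×1.5 = -21.1 V < 0.2 V — the active assumption fails.
Re-solve with V_CE = 0.2 V. KCL at the emitter: V_E/R_E = (V_BB−0.7−V_E)/R_B + (V_CC−0.2−V_E)/R_C, giving V_E = 1.75 V.
I_C = (V_CC − 0.2 − V_E)/R_C = (12.8 − 1.75)/10 = 1.1 mA.
Check: I_B = (8.2 − 1.75)/100 = 0.0645 mA, and β·I_B = 5.16 mA > I_C, confirming saturation.

saturation; I_C ≈ 1.1 mA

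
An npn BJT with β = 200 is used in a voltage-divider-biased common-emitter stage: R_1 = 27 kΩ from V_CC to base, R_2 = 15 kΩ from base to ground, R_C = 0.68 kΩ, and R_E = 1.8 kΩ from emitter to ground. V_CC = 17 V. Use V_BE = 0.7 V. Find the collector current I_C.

Thevenize the base divider: V_Th = V_CC·R_2/(R_1+R_2) = 17×15/42 = 6.07 V, R_Th = R_1‖R_2 = 9.64 kΩ.
Base-emitter loop: V_Th = I_B·R_Th + V_BE + (β+1)I_B·R_E, so I_B = (6.07 − 0.7) / (9.64 + 201×1.8) = 0.0145 mA.
I_C = β·I_B = 200×0.0145 = 2.89 mA, and I_E = (β+1)I_B = 2.91 mA.
V_CE = V_CC − I_C·R_C − I_E·R_E = 17 − 2.89×0.68 − 2.91×1.8 = 9.8 V.
V_CE = 9.8 V > 0.2 V confirms active-region operation.

I_C ≈ 2.9 mA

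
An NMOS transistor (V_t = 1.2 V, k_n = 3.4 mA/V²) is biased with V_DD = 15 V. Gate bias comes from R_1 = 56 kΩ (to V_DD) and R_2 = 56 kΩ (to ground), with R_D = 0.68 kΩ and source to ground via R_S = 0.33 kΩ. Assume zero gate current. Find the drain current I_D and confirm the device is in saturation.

V_G = V_DD·R_2/(R_1+R_2) = 15×56/112 = 7.5 V.
Assume saturation: I_D = (k_n/2)(V_GS − V_t)² with V_GS = V_G − I_D·R_S = 7.5 − 0.33·I_D.
Substituting gives 0.185·I_D² − 8.07·I_D + 67.5 = 0, with roots I_D = 11.3 or 32.3 mA.
The root I_D = 32.3 mA gives V_GS = -3.16 V ≤ V_t, so take I_D = 11.3 mA.
Then V_GS = 3.78 V and V_DS = V_DD − I_D(R_D+R_S) = 15 − 11.3×1.01 = 3.6 V.
Saturation requires V_DS ≥ V_GS − V_t = 2.58 V; 3.6 ≥ 2.58 ✓.

I_D ≈ 11 mA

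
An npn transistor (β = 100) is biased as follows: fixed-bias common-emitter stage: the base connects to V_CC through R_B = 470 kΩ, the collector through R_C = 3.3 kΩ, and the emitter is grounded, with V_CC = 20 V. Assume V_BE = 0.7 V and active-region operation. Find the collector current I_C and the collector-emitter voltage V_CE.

I_C ≈ 4.1 mA, V_CE ≈ 6.4 V

Base loop: V_CC = I_B·R_B + V_BE, so I_B = (20 − 0.7)/470 kΩ = 0.0411 mA.
In the active region I_C = β·I_B = 100 × 0.0411 = 4.11 mA.
Collector loop: V_CE = V_CC − I_C·R_C = 20 − 4.11×3.3 = 6.45 V.
Since V_CE = 6.45 V > V_CE(sat) ≈ 0.2 V, the transistor is in the active region as assumed.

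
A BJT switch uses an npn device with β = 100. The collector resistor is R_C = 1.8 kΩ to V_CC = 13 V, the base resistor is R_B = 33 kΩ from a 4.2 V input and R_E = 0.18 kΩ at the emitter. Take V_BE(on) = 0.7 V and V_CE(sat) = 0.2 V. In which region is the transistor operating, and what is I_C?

Assume active: I_B = (4.2 − 0.7)/(33 + 101×0.18) = 0.0684 mA, I_C = β·I_B = 6.84 mA.
Then V_CE = 13 − 6.84×1.8 − 6.91×0.18 = -0.553 V < 0.2 V — the active assumption fails.
Re-solve with V_CE = 0.2 V. KCL at the emitter: V_E/R_E = (V_BB−0.7−V_E)/R_B + (V_CC−0.2−V_E)/R_C, giving V_E = 1.18 V.
I_C = (V_CC − 0.2 − V_E)/R_C = (12.8 − 1.18)/1.8 = 6.46 mA.
Check: I_B = (3.5 − 1.18)/33 = 0.0704 mA, and β·I_B = 7.04 mA > I_C, confirming saturation.

saturation; I_C ≈ 6.5 mA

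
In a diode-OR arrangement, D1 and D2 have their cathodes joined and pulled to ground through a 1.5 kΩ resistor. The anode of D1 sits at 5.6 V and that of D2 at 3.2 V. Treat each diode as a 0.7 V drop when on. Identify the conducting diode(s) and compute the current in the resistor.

Only D1 conducts; I_R ≈ 3.3 mA

Assume both conduct. Then node N would need to be at both 5.6−0.7 = 4.9 V and 3.2−0.7 = 2.5 V, which is impossible.
Assume only D1 conducts: V_N = 5.6 − 0.7 = 4.9 V, so I_R = 4.9/1.5 = 3.27 mA.
Check D2: its anode-to-cathode voltage is 3.2 − 4.9 = -1.7 V < 0.7 V, so it is off. The assumption is consistent.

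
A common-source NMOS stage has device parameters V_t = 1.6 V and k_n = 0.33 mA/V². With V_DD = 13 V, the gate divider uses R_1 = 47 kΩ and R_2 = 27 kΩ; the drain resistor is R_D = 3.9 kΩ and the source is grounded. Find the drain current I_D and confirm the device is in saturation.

I_D ≈ 1.6 mA

V_G = V_DD·R_2/(R_1+R_2) = 13×27/74 = 4.74 V. With the source grounded, V_GS = V_G = 4.74 V.
Assume saturation: I_D = (k_n/2)(V_GS − V_t)² = (0.33/2)×(4.74 − 1.6)² = 0.165×3.14² = 1.63 mA.
V_DS = V_DD − I_D·R_D = 13 − 1.63×3.9 = 6.64 V.
Saturation requires V_DS ≥ V_GS − V_t = 3.14 V; 6.64 ≥ 3.14 ✓.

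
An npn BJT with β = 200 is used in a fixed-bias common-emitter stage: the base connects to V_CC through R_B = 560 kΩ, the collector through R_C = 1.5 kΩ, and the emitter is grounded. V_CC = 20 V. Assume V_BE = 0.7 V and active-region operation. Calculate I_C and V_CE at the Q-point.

I_C ≈ 6.9 mA, V_CE ≈ 9.7 V

Base loop: V_CC = I_B·R_B + V_BE, so I_B = (20 − 0.7)/560 kΩ = 0.0345 mA.
In the active region I_C = β·I_B = 200 × 0.0345 = 6.89 mA.
Collector loop: V_CE = V_CC − I_C·R_C = 20 − 6.89×1.5 = 9.66 V.
Since V_CE = 9.66 V > V_CE(sat) ≈ 0.2 V, the transistor is in the active region as assumed.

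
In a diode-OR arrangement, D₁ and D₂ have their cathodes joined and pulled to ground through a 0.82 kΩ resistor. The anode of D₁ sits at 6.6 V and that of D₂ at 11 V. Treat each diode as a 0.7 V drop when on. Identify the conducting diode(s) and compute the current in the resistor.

Assume both conduct. Then node N would need to be at both 6.6−0.7 = 5.9 V and 11−0.7 = 10.3 V, which is impossible.
Assume only D₂ conducts: V_N = 11 − 0.7 = 10.3 V, so I_R = 10.3/0.82 = 12.6 mA.
Check D₁: its anode-to-cathode voltage is 6.6 − 10.3 = -3.7 V < 0.7 V, so it is off. The assumption is consistent.

Only D₂ conducts; I_R ≈ 13 mA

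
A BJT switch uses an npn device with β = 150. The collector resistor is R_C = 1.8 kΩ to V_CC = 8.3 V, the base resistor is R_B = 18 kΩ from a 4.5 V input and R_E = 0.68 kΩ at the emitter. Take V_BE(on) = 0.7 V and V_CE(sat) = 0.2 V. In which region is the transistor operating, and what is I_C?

saturation; I_C ≈ 3.2 mA

Assume active: I_B = (4.5 − 0.7)/(18 + 151×0.68) = 0.0315 mA, I_C = β·I_B = 4.72 mA.
Then V_CE = 8.3 − 4.72×1.8 − 4.75×0.68 = -3.44 V < 0.2 V — the active assumption fails.
Re-solve with V_CE = 0.2 V. KCL at the emitter: V_E/R_E = (V_BB−0.7−V_E)/R_B + (V_CC−0.2−V_E)/R_C, giving V_E = 2.26 V.
I_C = (V_CC − 0.2 − V_E)/R_C = (8.1 − 2.26)/1.8 = 3.24 mA.
Check: I_B = (3.8 − 2.26)/18 = 0.0854 mA, and β·I_B = 12.8 mA > I_C, confirming saturation.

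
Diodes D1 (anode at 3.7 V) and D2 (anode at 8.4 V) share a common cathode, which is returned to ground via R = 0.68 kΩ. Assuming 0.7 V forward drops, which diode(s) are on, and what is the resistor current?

Assume both conduct. Then node N would need to be at both 3.7−0.7 = 3 V and 8.4−0.7 = 7.7 V, which is impossible.
Assume only D2 conducts: V_N = 8.4 − 0.7 = 7.7 V, so I_R = 7.7/0.68 = 11.3 mA.
Check D1: its anode-to-cathode voltage is 3.7 − 7.7 = -4 V < 0.7 V, so it is off. The assumption is consistent.

Only D2 conducts; I_R ≈ 11 mA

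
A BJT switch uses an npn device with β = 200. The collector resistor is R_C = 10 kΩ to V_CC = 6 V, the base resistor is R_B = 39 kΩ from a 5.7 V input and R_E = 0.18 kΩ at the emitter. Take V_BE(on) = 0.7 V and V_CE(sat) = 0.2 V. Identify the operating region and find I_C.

Assume active: I_B = (5.7 − 0.7)/(39 + 201×0.18) = 0.0665 mA, I_C = β·I_B = 13.3 mA.
Then V_CE = 6 − 13.3×10 − 13.4×0.18 = -129 V < 0.2 V — the active assumption fails.
Re-solve with V_CE = 0.2 V. KCL at the emitter: V_E/R_E = (V_BB−0.7−V_E)/R_B + (V_CC−0.2−V_E)/R_C, giving V_E = 0.125 V.
I_C = (V_CC − 0.2 − V_E)/R_C = (5.8 − 0.125)/10 = 0.568 mA.
Check: I_B = (5 − 0.125)/39 = 0.125 mA, and β·I_B = 25 mA > I_C, confirming saturation.

saturation; I_C ≈ 0.57 mA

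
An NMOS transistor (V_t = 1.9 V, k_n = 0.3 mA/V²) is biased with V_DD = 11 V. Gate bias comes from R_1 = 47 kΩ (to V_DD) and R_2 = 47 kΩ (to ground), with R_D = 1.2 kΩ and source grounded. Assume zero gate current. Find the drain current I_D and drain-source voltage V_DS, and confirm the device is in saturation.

V_G = V_DD·R_2/(R_1+R_2) = 11×47/94 = 5.5 V. With the source grounded, V_GS = V_G = 5.5 V.
Assume saturation: I_D = (k_n/2)(V_GS − V_t)² = (0.3/2)×(5.5 − 1.9)² = 0.15×3.6² = 1.94 mA.
V_DS = V_DD − I_D·R_D = 11 − 1.94×1.2 = 8.67 V.
Saturation requires V_DS ≥ V_GS − V_t = 3.6 V; 8.67 ≥ 3.6 ✓.

I_D ≈ 1.9 mA, V_DS ≈ 8.7 V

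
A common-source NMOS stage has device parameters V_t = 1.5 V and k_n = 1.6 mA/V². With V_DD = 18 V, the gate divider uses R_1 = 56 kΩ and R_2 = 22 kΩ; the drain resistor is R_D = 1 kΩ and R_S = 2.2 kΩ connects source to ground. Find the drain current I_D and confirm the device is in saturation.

I_D ≈ 1.1 mA

V_G = V_DD·R_2/(R_1+R_2) = 18×22/78 = 5.08 V.
Assume saturation: I_D = (k_n/2)(V_GS − V_t)² with V_GS = V_G − I_D·R_S = 5.08 − 2.2·I_D.
Substituting gives 3.87·I_D² − 13.6·I_D + 10.2 = 0, with roots I_D = 1.09 or 2.42 mA.
The root I_D = 2.42 mA gives V_GS = -0.238 V ≤ V_t, so take I_D = 1.09 mA.
Then V_GS = 2.67 V and V_DS = V_DD − I_D(R_D+R_S) = 18 − 1.09×3.2 = 14.5 V.
Saturation requires V_DS ≥ V_GS − V_t = 1.17 V; 14.5 ≥ 1.17 ✓.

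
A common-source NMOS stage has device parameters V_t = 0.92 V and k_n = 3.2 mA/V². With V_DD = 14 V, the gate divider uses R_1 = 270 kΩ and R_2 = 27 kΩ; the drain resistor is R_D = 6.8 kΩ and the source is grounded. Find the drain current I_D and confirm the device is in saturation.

I_D ≈ 0.2 mA

V_G = V_DD·R_2/(R_1+R_2) = 14×27/297 = 1.27 V. With the source grounded, V_GS = V_G = 1.27 V.
Assume saturation: I_D = (k_n/2)(V_GS − V_t)² = (3.2/2)×(1.27 − 0.92)² = 1.6×0.353² = 0.199 mA.
V_DS = V_DD − I_D·R_D = 14 − 0.199×6.8 = 12.6 V.
Saturation requires V_DS ≥ V_GS − V_t = 0.353 V; 12.6 ≥ 0.353 ✓.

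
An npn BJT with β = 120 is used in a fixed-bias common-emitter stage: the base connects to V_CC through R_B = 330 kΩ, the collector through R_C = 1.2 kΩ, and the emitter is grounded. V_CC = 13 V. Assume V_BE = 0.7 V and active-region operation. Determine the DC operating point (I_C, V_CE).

Base loop: V_CC = I_B·R_B + V_BE, so I_B = (13 − 0.7)/330 kΩ = 0.0373 mA.
In the active region I_C = β·I_B = 120 × 0.0373 = 4.47 mA.
Collector loop: V_CE = V_CC − I_C·R_C = 13 − 4.47×1.2 = 7.63 V.
Since V_CE = 7.63 V > V_CE(sat) ≈ 0.2 V, the transistor is in the active region as assumed.

I_C ≈ 4.5 mA, V_CE ≈ 7.6 V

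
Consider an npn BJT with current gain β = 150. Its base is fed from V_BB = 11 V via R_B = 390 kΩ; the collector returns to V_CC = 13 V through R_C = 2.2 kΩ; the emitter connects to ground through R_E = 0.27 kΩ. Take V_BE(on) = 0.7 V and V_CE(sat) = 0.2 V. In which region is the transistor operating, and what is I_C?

Assume active. Base-emitter loop: I_B = (V_BB − V_BE)/(R_B + (β+1)R_E) = (11 − 0.7)/(390 + 151×0.27) = 0.0239 mA.
I_C = β·I_B = 150×0.0239 = 3.59 mA.
V_CE = V_CC − I_C·R_C − I_E·R_E = 13 − 3.59×2.2 − 3.61×0.27 = 4.13 V > V_CE(sat), so the active-region assumption holds.

active; I_C ≈ 3.6 mA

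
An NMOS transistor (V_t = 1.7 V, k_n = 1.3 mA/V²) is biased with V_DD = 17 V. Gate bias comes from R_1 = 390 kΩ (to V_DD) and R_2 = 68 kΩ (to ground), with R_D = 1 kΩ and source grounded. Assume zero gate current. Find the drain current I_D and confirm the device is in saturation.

I_D ≈ 0.44 mA

V_G = V_DD·R_2/(R_1+R_2) = 17×68/458 = 2.52 V. With the source grounded, V_GS = V_G = 2.52 V.
Assume saturation: I_D = (k_n/2)(V_GS − V_t)² = (1.3/2)×(2.52 − 1.7)² = 0.65×0.824² = 0.441 mA.
V_DS = V_DD − I_D·R_D = 17 − 0.441×1 = 16.6 V.
Saturation requires V_DS ≥ V_GS − V_t = 0.824 V; 16.6 ≥ 0.824 ✓.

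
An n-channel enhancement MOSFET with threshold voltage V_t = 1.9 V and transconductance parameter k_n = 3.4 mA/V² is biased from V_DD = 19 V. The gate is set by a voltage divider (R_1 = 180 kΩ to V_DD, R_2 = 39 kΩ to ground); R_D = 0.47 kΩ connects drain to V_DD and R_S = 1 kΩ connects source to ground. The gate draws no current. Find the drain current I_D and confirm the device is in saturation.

V_G = V_DD·R_2/(R_1+R_2) = 19×39/219 = 3.38 V.
Assume saturation: I_D = (k_n/2)(V_GS − V_t)² with V_GS = V_G − I_D·R_S = 3.38 − 1·I_D.
Substituting gives 1.7·I_D² − 6.04·I_D + 3.74 = 0, with roots I_D = 0.798 or 2.76 mA.
The root I_D = 2.76 mA gives V_GS = 0.627 V ≤ V_t, so take I_D = 0.798 mA.
Then V_GS = 2.59 V and V_DS = V_DD − I_D(R_D+R_S) = 19 − 0.798×1.47 = 17.8 V.
Saturation requires V_DS ≥ V_GS − V_t = 0.685 V; 17.8 ≥ 0.685 ✓.

I_D ≈ 0.8 mA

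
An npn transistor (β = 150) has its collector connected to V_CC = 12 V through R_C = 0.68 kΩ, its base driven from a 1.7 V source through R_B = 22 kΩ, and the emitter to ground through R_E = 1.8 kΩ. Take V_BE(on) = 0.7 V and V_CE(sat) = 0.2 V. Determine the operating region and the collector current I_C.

active; I_C ≈ 0.51 mA

Assume active. Base-emitter loop: I_B = (V_BB − V_BE)/(R_B + (β+1)R_E) = (1.7 − 0.7)/(22 + 151×1.8) = 0.0034 mA.
I_C = β·I_B = 150×0.0034 = 0.511 mA.
V_CE = V_CC − I_C·R_C − I_E·R_E = 12 − 0.511×0.68 − 0.514×1.8 = 10.7 V > V_CE(sat), so the active-region assumption holds.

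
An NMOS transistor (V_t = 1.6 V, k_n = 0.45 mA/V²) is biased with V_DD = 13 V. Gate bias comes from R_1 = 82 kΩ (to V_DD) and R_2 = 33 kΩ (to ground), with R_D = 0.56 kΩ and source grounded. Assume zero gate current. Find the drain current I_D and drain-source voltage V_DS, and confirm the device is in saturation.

V_G = V_DD·R_2/(R_1+R_2) = 13×33/115 = 3.73 V. With the source grounded, V_GS = V_G = 3.73 V.
Assume saturation: I_D = (k_n/2)(V_GS − V_t)² = (0.45/2)×(3.73 − 1.6)² = 0.225×2.13² = 1.02 mA.
V_DS = V_DD − I_D·R_D = 13 − 1.02×0.56 = 12.4 V.
Saturation requires V_DS ≥ V_GS − V_t = 2.13 V; 12.4 ≥ 2.13 ✓.

I_D ≈ 1 mA, V_DS ≈ 12 V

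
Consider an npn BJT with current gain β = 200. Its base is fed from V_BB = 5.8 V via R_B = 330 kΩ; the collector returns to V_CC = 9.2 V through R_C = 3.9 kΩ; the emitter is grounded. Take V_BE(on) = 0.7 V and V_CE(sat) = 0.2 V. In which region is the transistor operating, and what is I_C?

saturation; I_C ≈ 2.3 mA

Assume active: I_B = (5.8 − 0.7)/330 = 0.0155 mA, giving I_C = β·I_B = 3.09 mA.
But then V_CE = 9.2 − 3.09×3.9 = -2.85 V < V_CE(sat) = 0.2 V — impossible in the active region.
So the transistor is saturated. With V_CE = 0.2 V, I_C = (V_CC − 0.2)/R_C = 9/3.9 = 2.31 mA.
Check: β·I_B = 3.09 mA > I_C = 2.31 mA, confirming saturation.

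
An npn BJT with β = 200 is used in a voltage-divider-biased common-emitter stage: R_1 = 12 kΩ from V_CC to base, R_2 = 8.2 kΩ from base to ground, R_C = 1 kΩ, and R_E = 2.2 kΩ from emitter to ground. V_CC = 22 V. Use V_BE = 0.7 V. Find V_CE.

Thevenize the base divider: V_Th = V_CC·R_2/(R_1+R_2) = 22×8.2/20.2 = 8.93 V, R_Th = R_1‖R_2 = 4.87 kΩ.
Base-emitter loop: V_Th = I_B·R_Th + V_BE + (β+1)I_B·R_E, so I_B = (8.93 − 0.7) / (4.87 + 201×2.2) = 0.0184 mA.
I_C = β·I_B = 200×0.0184 = 3.68 mA, and I_E = (β+1)I_B = 3.7 mA.
V_CE = V_CC − I_C·R_C − I_E·R_E = 22 − 3.68×1 − 3.7×2.2 = 10.2 V.
V_CE = 10.2 V > 0.2 V confirms active-region operation.

V_CE ≈ 10 V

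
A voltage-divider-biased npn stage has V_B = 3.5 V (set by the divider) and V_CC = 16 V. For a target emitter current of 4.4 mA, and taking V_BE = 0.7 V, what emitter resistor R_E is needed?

R_E ≈ 0.64 kΩ

V_E = V_B − V_BE = 3.5 − 0.7 = 2.8 V.
R_E = V_E / I_E = 2.8 / 4.4 = 0.636 kΩ.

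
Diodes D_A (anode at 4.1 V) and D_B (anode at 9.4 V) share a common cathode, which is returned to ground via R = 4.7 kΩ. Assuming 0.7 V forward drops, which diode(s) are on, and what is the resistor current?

Only D_B conducts; I_R ≈ 1.9 mA

Assume both conduct. Then node N would need to be at both 4.1−0.7 = 3.4 V and 9.4−0.7 = 8.7 V, which is impossible.
Assume only D_B conducts: V_N = 9.4 − 0.7 = 8.7 V, so I_R = 8.7/4.7 = 1.85 mA.
Check D_A: its anode-to-cathode voltage is 4.1 − 8.7 = -4.6 V < 0.7 V, so it is off. The assumption is consistent.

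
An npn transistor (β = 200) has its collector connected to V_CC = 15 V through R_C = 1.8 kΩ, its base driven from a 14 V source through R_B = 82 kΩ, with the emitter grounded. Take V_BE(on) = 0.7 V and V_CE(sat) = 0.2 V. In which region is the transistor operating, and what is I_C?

saturation; I_C ≈ 8.2 mA

Assume active: I_B = (14 − 0.7)/82 = 0.162 mA, giving I_C = β·I_B = 32.4 mA.
But then V_CE = 15 − 32.4×1.8 = -43.4 V < V_CE(sat) = 0.2 V — impossible in the active region.
So the transistor is saturated. With V_CE = 0.2 V, I_C = (V_CC − 0.2)/R_C = 14.8/1.8 = 8.22 mA.
Check: β·I_B = 32.4 mA > I_C = 8.22 mA, confirming saturation.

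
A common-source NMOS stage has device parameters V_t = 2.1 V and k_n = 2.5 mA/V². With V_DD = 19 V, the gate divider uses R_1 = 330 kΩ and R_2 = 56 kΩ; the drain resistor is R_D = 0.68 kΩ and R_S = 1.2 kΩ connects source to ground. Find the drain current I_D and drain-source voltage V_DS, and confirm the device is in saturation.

I_D ≈ 0.21 mA, V_DS ≈ 19 V

V_G = V_DD·R_2/(R_1+R_2) = 19×56/386 = 2.76 V.
Assume saturation: I_D = (k_n/2)(V_GS − V_t)² with V_GS = V_G − I_D·R_S = 2.76 − 1.2·I_D.
Substituting gives 1.8·I_D² − 2.97·I_D + 0.539 = 0, with roots I_D = 0.208 or 1.44 mA.
The root I_D = 1.44 mA gives V_GS = 1.03 V ≤ V_t, so take I_D = 0.208 mA.
Then V_GS = 2.51 V and V_DS = V_DD − I_D(R_D+R_S) = 19 − 0.208×1.88 = 18.6 V.
Saturation requires V_DS ≥ V_GS − V_t = 0.407 V; 18.6 ≥ 0.407 ✓.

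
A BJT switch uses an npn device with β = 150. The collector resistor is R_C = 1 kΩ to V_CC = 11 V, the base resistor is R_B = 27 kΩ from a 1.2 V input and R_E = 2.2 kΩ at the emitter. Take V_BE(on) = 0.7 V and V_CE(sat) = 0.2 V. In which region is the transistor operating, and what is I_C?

active; I_C ≈ 0.21 mA

Assume active. Base-emitter loop: I_B = (V_BB − V_BE)/(R_B + (β+1)R_E) = (1.2 − 0.7)/(27 + 151×2.2) = 0.00139 mA.
I_C = β·I_B = 150×0.00139 = 0.209 mA.
V_CE = V_CC − I_C·R_C − I_E·R_E = 11 − 0.209×1 − 0.21×2.2 = 10.3 V > V_CE(sat), so the active-region assumption holds.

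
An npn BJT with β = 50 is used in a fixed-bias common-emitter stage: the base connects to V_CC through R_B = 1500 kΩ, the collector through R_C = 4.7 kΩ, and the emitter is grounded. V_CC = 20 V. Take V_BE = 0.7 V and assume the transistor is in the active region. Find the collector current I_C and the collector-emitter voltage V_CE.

I_C ≈ 0.64 mA, V_CE ≈ 17 V

Base loop: V_CC = I_B·R_B + V_BE, so I_B = (20 − 0.7)/1500 kΩ = 0.0129 mA.
In the active region I_C = β·I_B = 50 × 0.0129 = 0.643 mA.
Collector loop: V_CE = V_CC − I_C·R_C = 20 − 0.643×4.7 = 17 V.
Since V_CE = 17 V > V_CE(sat) ≈ 0.2 V, the transistor is in the active region as assumed.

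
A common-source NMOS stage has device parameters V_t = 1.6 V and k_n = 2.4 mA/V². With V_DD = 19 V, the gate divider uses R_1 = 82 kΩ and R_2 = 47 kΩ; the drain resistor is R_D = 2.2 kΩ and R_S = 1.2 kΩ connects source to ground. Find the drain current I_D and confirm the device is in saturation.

V_G = V_DD·R_2/(R_1+R_2) = 19×47/129 = 6.92 V.
Assume saturation: I_D = (k_n/2)(V_GS − V_t)² with V_GS = V_G − I_D·R_S = 6.92 − 1.2·I_D.
Substituting gives 1.73·I_D² − 16.3·I_D + 34 = 0, with roots I_D = 3.1 or 6.35 mA.
The root I_D = 6.35 mA gives V_GS = -0.701 V ≤ V_t, so take I_D = 3.1 mA.
Then V_GS = 3.21 V and V_DS = V_DD − I_D(R_D+R_S) = 19 − 3.1×3.4 = 8.47 V.
Saturation requires V_DS ≥ V_GS − V_t = 1.61 V; 8.47 ≥ 1.61 ✓.

I_D ≈ 3.1 mA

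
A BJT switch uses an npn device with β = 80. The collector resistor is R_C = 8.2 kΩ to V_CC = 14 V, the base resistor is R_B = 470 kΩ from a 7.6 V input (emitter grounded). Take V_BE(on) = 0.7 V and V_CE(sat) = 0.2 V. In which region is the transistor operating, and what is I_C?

active; I_C ≈ 1.2 mA

Assume active. Base-emitter loop: I_B = (V_BB − V_BE)/R_B = (7.6 − 0.7)/470 = 0.0147 mA.
I_C = β·I_B = 80×0.0147 = 1.17 mA.
V_CE = V_CC − I_C·R_C = 14 − 1.17×8.2 = 4.37 V > V_CE(sat), so the active-region assumption holds.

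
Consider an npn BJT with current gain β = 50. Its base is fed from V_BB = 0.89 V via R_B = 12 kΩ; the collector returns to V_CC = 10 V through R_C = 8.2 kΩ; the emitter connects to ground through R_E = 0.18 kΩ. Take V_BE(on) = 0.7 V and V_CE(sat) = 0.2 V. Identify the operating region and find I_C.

active; I_C ≈ 0.45 mA

Assume active. Base-emitter loop: I_B = (V_BB − V_BE)/(R_B + (β+1)R_E) = (0.89 − 0.7)/(12 + 51×0.18) = 0.00897 mA.
I_C = β·I_B = 50×0.00897 = 0.449 mA.
V_CE = V_CC − I_C·R_C − I_E·R_E = 10 − 0.449×8.2 − 0.458×0.18 = 6.24 V > V_CE(sat), so the active-region assumption holds.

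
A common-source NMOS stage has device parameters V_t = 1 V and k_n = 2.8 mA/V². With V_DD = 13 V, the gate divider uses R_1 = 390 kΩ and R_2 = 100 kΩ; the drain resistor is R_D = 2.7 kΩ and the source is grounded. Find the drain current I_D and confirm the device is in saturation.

V_G = V_DD·R_2/(R_1+R_2) = 13×100/490 = 2.65 V. With the source grounded, V_GS = V_G = 2.65 V.
Assume saturation: I_D = (k_n/2)(V_GS − V_t)² = (2.8/2)×(2.65 − 1)² = 1.4×1.65² = 3.83 mA.
V_DS = V_DD − I_D·R_D = 13 − 3.83×2.7 = 2.67 V.
Saturation requires V_DS ≥ V_GS − V_t = 1.65 V; 2.67 ≥ 1.65 ✓.

I_D ≈ 3.8 mA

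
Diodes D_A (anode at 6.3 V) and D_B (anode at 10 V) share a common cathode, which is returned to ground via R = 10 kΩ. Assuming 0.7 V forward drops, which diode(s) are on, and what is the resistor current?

Assume both conduct. Then node N would need to be at both 6.3−0.7 = 5.6 V and 10−0.7 = 9.3 V, which is impossible.
Assume only D_B conducts: V_N = 10 − 0.7 = 9.3 V, so I_R = 9.3/10 = 0.93 mA.
Check D_A: its anode-to-cathode voltage is 6.3 − 9.3 = -3 V < 0.7 V, so it is off. The assumption is consistent.

Only D_B conducts; I_R ≈ 0.93 mA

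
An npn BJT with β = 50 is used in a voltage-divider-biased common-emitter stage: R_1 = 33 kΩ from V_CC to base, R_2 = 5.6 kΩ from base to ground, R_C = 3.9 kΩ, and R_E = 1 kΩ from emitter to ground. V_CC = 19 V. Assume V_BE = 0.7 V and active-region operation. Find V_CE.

Thevenize the base divider: V_Th = V_CC·R_2/(R_1+R_2) = 19×5.6/38.6 = 2.76 V, R_Th = R_1‖R_2 = 4.79 kΩ.
Base-emitter loop: V_Th = I_B·R_Th + V_BE + (β+1)I_B·R_E, so I_B = (2.76 − 0.7) / (4.79 + 51×1) = 0.0369 mA.
I_C = β·I_B = 50×0.0369 = 1.84 mA, and I_E = (β+1)I_B = 1.88 mA.
V_CE = V_CC − I_C·R_C − I_E·R_E = 19 − 1.84×3.9 − 1.88×1 = 9.93 V.
V_CE = 9.93 V > 0.2 V confirms active-region operation.

V_CE ≈ 9.9 V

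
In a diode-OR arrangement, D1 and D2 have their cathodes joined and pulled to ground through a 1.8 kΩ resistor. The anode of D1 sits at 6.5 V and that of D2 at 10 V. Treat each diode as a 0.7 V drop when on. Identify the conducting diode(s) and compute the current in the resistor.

Only D2 conducts; I_R ≈ 5.2 mA

Assume both conduct. Then node N would need to be at both 6.5−0.7 = 5.8 V and 10−0.7 = 9.3 V, which is impossible.
Assume only D2 conducts: V_N = 10 − 0.7 = 9.3 V, so I_R = 9.3/1.8 = 5.17 mA.
Check D1: its anode-to-cathode voltage is 6.5 − 9.3 = -2.8 V < 0.7 V, so it is off. The assumption is consistent.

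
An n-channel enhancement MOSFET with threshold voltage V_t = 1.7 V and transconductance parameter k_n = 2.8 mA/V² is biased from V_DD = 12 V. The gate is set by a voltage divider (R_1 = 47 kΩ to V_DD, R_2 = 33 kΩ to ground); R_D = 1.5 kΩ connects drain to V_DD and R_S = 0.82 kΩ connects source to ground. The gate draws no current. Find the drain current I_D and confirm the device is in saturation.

V_G = V_DD·R_2/(R_1+R_2) = 12×33/80 = 4.95 V.
Assume saturation: I_D = (k_n/2)(V_GS − V_t)² with V_GS = V_G − I_D·R_S = 4.95 − 0.82·I_D.
Substituting gives 0.941·I_D² − 8.46·I_D + 14.8 = 0, with roots I_D = 2.38 or 6.61 mA.
The root I_D = 6.61 mA gives V_GS = -0.474 V ≤ V_t, so take I_D = 2.38 mA.
Then V_GS = 3 V and V_DS = V_DD − I_D(R_D+R_S) = 12 − 2.38×2.32 = 6.49 V.
Saturation requires V_DS ≥ V_GS − V_t = 1.3 V; 6.49 ≥ 1.3 ✓.

I_D ≈ 2.4 mA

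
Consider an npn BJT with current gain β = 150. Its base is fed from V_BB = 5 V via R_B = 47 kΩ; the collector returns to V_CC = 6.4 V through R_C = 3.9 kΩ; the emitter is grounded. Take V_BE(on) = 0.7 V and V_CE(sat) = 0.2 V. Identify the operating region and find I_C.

Assume active: I_B = (5 − 0.7)/47 = 0.0915 mA, giving I_C = β·I_B = 13.7 mA.
But then V_CE = 6.4 − 13.7×3.9 = -47.1 V < V_CE(sat) = 0.2 V — impossible in the active region.
So the transistor is saturated. With V_CE = 0.2 V, I_C = (V_CC − 0.2)/R_C = 6.2/3.9 = 1.59 mA.
Check: β·I_B = 13.7 mA > I_C = 1.59 mA, confirming saturation.

saturation; I_C ≈ 1.6 mA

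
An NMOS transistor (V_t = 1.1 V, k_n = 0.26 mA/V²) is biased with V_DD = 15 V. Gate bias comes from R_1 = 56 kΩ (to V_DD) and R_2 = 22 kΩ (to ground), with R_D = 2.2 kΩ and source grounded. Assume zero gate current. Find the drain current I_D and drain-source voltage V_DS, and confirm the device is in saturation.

V_G = V_DD·R_2/(R_1+R_2) = 15×22/78 = 4.23 V. With the source grounded, V_GS = V_G = 4.23 V.
Assume saturation: I_D = (k_n/2)(V_GS − V_t)² = (0.26/2)×(4.23 − 1.1)² = 0.13×3.13² = 1.27 mA.
V_DS = V_DD − I_D·R_D = 15 − 1.27×2.2 = 12.2 V.
Saturation requires V_DS ≥ V_GS − V_t = 3.13 V; 12.2 ≥ 3.13 ✓.

I_D ≈ 1.3 mA, V_DS ≈ 12 V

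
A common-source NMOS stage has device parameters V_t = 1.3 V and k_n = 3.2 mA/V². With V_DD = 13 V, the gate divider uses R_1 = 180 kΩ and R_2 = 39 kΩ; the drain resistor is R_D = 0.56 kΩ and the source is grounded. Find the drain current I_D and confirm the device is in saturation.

V_G = V_DD·R_2/(R_1+R_2) = 13×39/219 = 2.32 V. With the source grounded, V_GS = V_G = 2.32 V.
Assume saturation: I_D = (k_n/2)(V_GS − V_t)² = (3.2/2)×(2.32 − 1.3)² = 1.6×1.02² = 1.65 mA.
V_DS = V_DD − I_D·R_D = 13 − 1.65×0.56 = 12.1 V.
Saturation requires V_DS ≥ V_GS − V_t = 1.02 V; 12.1 ≥ 1.02 ✓.

I_D ≈ 1.6 mA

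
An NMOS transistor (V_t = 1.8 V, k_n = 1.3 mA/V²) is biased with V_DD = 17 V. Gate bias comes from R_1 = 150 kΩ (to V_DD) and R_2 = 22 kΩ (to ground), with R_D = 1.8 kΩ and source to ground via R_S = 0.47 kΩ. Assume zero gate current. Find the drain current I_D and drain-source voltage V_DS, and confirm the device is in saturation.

V_G = V_DD·R_2/(R_1+R_2) = 17×22/172 = 2.17 V.
Assume saturation: I_D = (k_n/2)(V_GS − V_t)² with V_GS = V_G − I_D·R_S = 2.17 − 0.47·I_D.
Substituting gives 0.144·I_D² − 1.23·I_D + 0.0911 = 0, with roots I_D = 0.0748 or 8.48 mA.
The root I_D = 8.48 mA gives V_GS = -1.81 V ≤ V_t, so take I_D = 0.0748 mA.
Then V_GS = 2.14 V and V_DS = V_DD − I_D(R_D+R_S) = 17 − 0.0748×2.27 = 16.8 V.
Saturation requires V_DS ≥ V_GS − V_t = 0.339 V; 16.8 ≥ 0.339 ✓.

I_D ≈ 0.075 mA, V_DS ≈ 17 V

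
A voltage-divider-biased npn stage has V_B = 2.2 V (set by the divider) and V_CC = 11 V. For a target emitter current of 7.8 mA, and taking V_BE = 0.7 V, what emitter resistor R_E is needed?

V_E = V_B − V_BE = 2.2 − 0.7 = 1.5 V.
R_E = V_E / I_E = 1.5 / 7.8 = 0.192 kΩ.

R_E ≈ 0.19 kΩ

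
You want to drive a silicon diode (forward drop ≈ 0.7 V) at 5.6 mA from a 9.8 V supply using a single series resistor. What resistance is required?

R ≈ 1.6 kΩ

The resistor drops V_S − V_D = 9.8 − 0.7 = 9.1 V at 5.6 mA.
R = 9.1 V / 5.6 mA = 1.63 kΩ.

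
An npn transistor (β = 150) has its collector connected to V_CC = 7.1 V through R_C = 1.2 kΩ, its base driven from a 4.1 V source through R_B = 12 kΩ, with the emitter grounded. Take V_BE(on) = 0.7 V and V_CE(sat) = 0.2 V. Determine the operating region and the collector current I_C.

saturation; I_C ≈ 5.8 mA

Assume active: I_B = (4.1 − 0.7)/12 = 0.283 mA, giving I_C = β·I_B = 42.5 mA.
But then V_CE = 7.1 − 42.5×1.2 = -43.9 V < V_CE(sat) = 0.2 V — impossible in the active region.
So the transistor is saturated. With V_CE = 0.2 V, I_C = (V_CC − 0.2)/R_C = 6.9/1.2 = 5.75 mA.
Check: β·I_B = 42.5 mA > I_C = 5.75 mA, confirming saturation.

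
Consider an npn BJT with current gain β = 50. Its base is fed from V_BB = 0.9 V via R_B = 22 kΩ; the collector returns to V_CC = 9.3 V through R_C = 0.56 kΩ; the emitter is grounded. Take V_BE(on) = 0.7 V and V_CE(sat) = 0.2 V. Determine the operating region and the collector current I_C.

Assume active. Base-emitter loop: I_B = (V_BB − V_BE)/R_B = (0.9 − 0.7)/22 = 0.00909 mA.
I_C = β·I_B = 50×0.00909 = 0.455 mA.
V_CE = V_CC − I_C·R_C = 9.3 − 0.455×0.56 = 9.05 V > V_CE(sat), so the active-region assumption holds.

active; I_C ≈ 0.45 mA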